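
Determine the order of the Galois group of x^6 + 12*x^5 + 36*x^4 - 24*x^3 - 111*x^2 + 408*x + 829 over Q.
The degree of the splitting field over Q equals the order of the Galois group, so first determine the group. The polynomial f is an irreducible sextic over Q, so G = Gal(f/Q) is one of the 16 transitive subgroups 6T1, ..., 6T16 of S_6. The discriminant of f is -9221581132716096, which is not a perfect square, so G is not contained in A_6. The transitive groups of degree 6 not contained in A_6 are: C_6 (6T1, order 6), S_3 (6T2, order 6), D_6 (6T3, order 12), C_3 x S_3 (6T5, order 18), A_4 x C_2 (6T6, order 24), S_4 (6T8, order 24), S_3 x S_3 (6T9, order 36), S_4 x C_2 (6T11, order 48), (S_3 x S_3) : C_2 (6T13, order 72), PGL(2,5) (6T14, order 120), S_6 (6T16, order 720). By Dedekind's theorem, for a prime p not dividing disc(f) the degrees of the irreducible factors of f mod p form the cycle type of an element of G. Factoring f modulo the 33 such primes p <= 149 (skipping 2, 3, which divide the discriminant), each new pattern first appears at: mod 5: f = (x^3 + 3x^2 + 2)(x^3 + 4x^2 + 4x + 2), pattern 3+3; mod 7: f = (x^6 + 5x^5 + x^4 + 4x^3 + x^2 + 2x + 3), pattern 6; mod 17: f = (x + 2)(x + 3)(x^2 + 9x + 2)(x^2 + 15x + 11), pattern 2+2+1+1; mod 19: f = (x + 4)(x + 5)(x + 8)(x + 17)(x^2 + 16x + 4), pattern 2+1+1+1+1; mod 71: f = (x^2 + 11x + 64)(x^2 + 26x + 57)(x^2 + 46x + 57), pattern 2+2+2. No other pattern occurs in this range, so the set of observed cycle types is {3+3, 6, 2+2+1+1, 2+1+1+1+1, 2+2+2}. The candidates containing elements of all these cycle types are A_4 x C_2 (6T6) of order 24, S_4 x C_2 (6T11) of order 48, (S_3 x S_3) : C_2 (6T13) of order 72, S_6 (6T16) of order 720; the others are excluded. The observed types are precisely the cycle types that occur in A_4 x C_2 (6T6) (apart from the identity). Each of the other remaining candidates has further cycle types, and by the Chebotarev density theorem the matching factorization patterns would occur for a proportion of primes equal to their share of the group: S_4 x C_2 (6T11) additionally contains elements of type 4+2, 4+1+1 (12 of its 48 elements, about 25% of primes); (S_3 x S_3) : C_2 (6T13) additionally contains elements of type 4+2, 3+2+1, 3+1+1+1 (34 of its 72 elements, about 47% of primes); S_6 (6T16) additionally contains elements of type 5+1, 4+2, 4+1+1, 3+2+1, 3+1+1+1 (484 of its 720 elements, about 67% of primes). None of the 33 primes tested shows any such pattern (for each of these groups the chance of that is below 10^-4), which rules them out. Hence G = A_4 x C_2 (6T6), of order 24. The Galois group A_4 x C_2 (6T6) has order 24, so the splitting field has degree 24 over Q.

24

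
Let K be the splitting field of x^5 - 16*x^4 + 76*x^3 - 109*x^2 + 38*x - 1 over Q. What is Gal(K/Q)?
The polynomial f is an irreducible quintic over Q, so G = Gal(f/Q) is a transitive subgroup of S_5: one of C_5 (5T1, order 5), D_5 (5T2, order 10), F_20 (5T3, order 20), A_5 (5T4, order 60) or S_5 (5T5, order 120). The discriminant of f is 14320669561 = 119669^2, a perfect square, so G is contained in A_5. The transitive groups of degree 5 contained in A_5 are: C_5 (5T1, order 5), D_5 (5T2, order 10), A_5 (5T4, order 60). By Dedekind's theorem, for a prime p not dividing disc(f) the degrees of the irreducible factors of f mod p form the cycle type of an element of G. Factoring f modulo the 14 such primes p <= 59 (skipping 11, 23, 43, which divide the discriminant), each new pattern first appears at: mod 2: f = (x^5 + x^2 + 1), pattern 5. No other pattern occurs in this range, so the set of observed cycle types is {5}. The candidates containing elements of all these cycle types are C_5 (5T1) of order 5, D_5 (5T2) of order 10, A_5 (5T4) of order 60; the others are excluded. The observed types are precisely the cycle types that occur in C_5 (5T1) (apart from the identity). Each of the other remaining candidates has further cycle types, and by the Chebotarev density theorem the matching factorization patterns would occur for a proportion of primes equal to their share of the group: D_5 (5T2) additionally contains elements of type 2+2+1 (5 of its 10 elements, about 50% of primes); A_5 (5T4) additionally contains elements of type 3+1+1, 2+2+1 (35 of its 60 elements, about 58% of primes). None of the 14 primes tested shows any such pattern (for each of these groups the chance of that is below 10^-4), which rules them out. Hence G = C_5 (5T1), of order 5.

C_5 (also written C5)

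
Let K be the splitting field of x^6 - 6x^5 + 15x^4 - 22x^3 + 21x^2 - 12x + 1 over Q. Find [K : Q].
36

The degree of the splitting field over Q equals the order of the Galois group, so first determine the group. The polynomial f is an irreducible sextic over Q, so G = Gal(f/Q) is one of the 16 transitive subgroups 6T1, ..., 6T16 of S_6. The discriminant of f is 5038848, which is not a perfect square, so G is not contained in A_6. The transitive groups of degree 6 not contained in A_6 are: C_6 (6T1, order 6), S_3 (6T2, order 6), D_6 (6T3, order 12), C_3 x S_3 (6T5, order 18), A_4 x C_2 (6T6, order 24), S_4 (6T8, order 24), S_3 x S_3 (6T9, order 36), S_4 x C_2 (6T11, order 48), (S_3 x S_3) : C_2 (6T13, order 72), PGL(2,5) (6T14, order 120), S_6 (6T16, order 720). By Dedekind's theorem, for a prime p not dividing disc(f) the degrees of the irreducible factors of f mod p form the cycle type of an element of G. Factoring f modulo the 23 such primes p <= 97 (skipping 2, 3, which divide the discriminant), each new pattern first appears at: mod 5: f = (x^6 + 4x^5 + 3x^3 + x^2 + 3x + 1), pattern 6; mod 11: f = (x + 2)(x + 4)(x^2 + 4x + 9)(x^2 + 6x + 2), pattern 2+2+1+1; mod 13: f = (x + 1)(x + 4)(x + 5)(x^3 + 10x^2 + 3x + 2), pattern 3+1+1+1; mod 31: f = (x^2 + 6x + 17)(x^2 + 7x + 3)(x^2 + 12x + 14), pattern 2+2+2; mod 97: f = (x^3 + 94x^2 + 3x + 8)(x^3 + 94x^2 + 3x + 85), pattern 3+3. No other pattern occurs in this range, so the set of observed cycle types is {6, 2+2+1+1, 3+1+1+1, 2+2+2, 3+3}. The candidates containing elements of all these cycle types are S_3 x S_3 (6T9) of order 36, (S_3 x S_3) : C_2 (6T13) of order 72, S_6 (6T16) of order 720; the others are excluded. The observed types are precisely the cycle types that occur in S_3 x S_3 (6T9) (apart from the identity). Each of the other remaining candidates has further cycle types, and by the Chebotarev density theorem the matching factorization patterns would occur for a proportion of primes equal to their share of the group: (S_3 x S_3) : C_2 (6T13) additionally contains elements of type 4+2, 3+2+1, 2+1+1+1+1 (36 of its 72 elements, about 50% of primes); S_6 (6T16) additionally contains elements of type 5+1, 4+2, 4+1+1, 3+2+1, 2+1+1+1+1 (459 of its 720 elements, about 64% of primes). None of the 23 primes tested shows any such pattern (for each of these groups the chance of that is below 10^-4), which rules them out. Hence G = S_3 x S_3 (6T9), of order 36. The Galois group S_3 x S_3 (6T9) has order 36, so the splitting field has degree 36 over Q.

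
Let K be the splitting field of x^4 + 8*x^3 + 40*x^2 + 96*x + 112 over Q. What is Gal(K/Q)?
The polynomial is an irreducible quartic over Q and its discriminant is 8388608, which is not a perfect square, so the Galois group is not contained in A_4. The resolvent cubic y^3 - 40*y^2 + 320*y + 1536 has exactly one rational root, so the Galois group is C_4 or D_4. The quartic becomes reducible over Q(sqrt(disc)), so the group is C_4.

C_4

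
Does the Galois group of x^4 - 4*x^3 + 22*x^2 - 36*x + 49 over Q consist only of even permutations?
No

The polynomial is irreducible of degree 4 over Q. Its discriminant is 8388608, which is not a perfect square. A Galois group lies in the alternating group exactly when the discriminant is a square in Q, so the Galois group (C_4) is not contained in A_4.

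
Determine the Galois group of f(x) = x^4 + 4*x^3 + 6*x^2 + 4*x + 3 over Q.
The polynomial is an irreducible quartic over Q and its discriminant is 2048, which is not a perfect square, so the Galois group is not contained in A_4. The resolvent cubic y^3 - 6*y^2 + 4*y + 8 has exactly one rational root, so the Galois group is C_4 or D_4. The quartic remains irreducible over Q(sqrt(disc)), so the group is D_4.

4T3: D_4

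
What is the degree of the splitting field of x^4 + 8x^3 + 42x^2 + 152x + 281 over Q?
The degree of the splitting field over Q equals the order of the Galois group, so first determine the group. The polynomial is an irreducible quartic over Q and its discriminant is 388562944 = 19712^2, a perfect square, so the Galois group is contained in A_4. The resolvent cubic y^3 - 42*y^2 + 92*y + 6120 splits completely over Q, which gives the Klein four-group V_4. The Galois group V_4 (4T2) has order 4, so the splitting field has degree 4 over Q.

4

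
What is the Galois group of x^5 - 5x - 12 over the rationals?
5T2: D_5

The polynomial f is an irreducible quintic over Q, so G = Gal(f/Q) is a transitive subgroup of S_5: one of C_5 (5T1, order 5), D_5 (5T2, order 10), F_20 (5T3, order 20), A_5 (5T4, order 60) or S_5 (5T5, order 120). The discriminant of f is 64000000 = 8000^2, a perfect square, so G is contained in A_5. The transitive groups of degree 5 contained in A_5 are: C_5 (5T1, order 5), D_5 (5T2, order 10), A_5 (5T4, order 60). By Dedekind's theorem, for a prime p not dividing disc(f) the degrees of the irreducible factors of f mod p form the cycle type of an element of G. Factoring f modulo the 23 such primes p <= 97 (skipping 2, 5, which divide the discriminant), each new pattern first appears at: mod 3: f = (x)(x^2 + x + 2)(x^2 + 2x + 2), pattern 2+2+1; mod 7: f = (x^5 + 2x + 2), pattern 5. No other pattern occurs in this range, so the set of observed cycle types is {2+2+1, 5}. The candidates containing elements of all these cycle types are D_5 (5T2) of order 10, A_5 (5T4) of order 60; the others are excluded. The observed types are precisely the cycle types that occur in D_5 (5T2) (apart from the identity). Each of the other remaining candidates has further cycle types, and by the Chebotarev density theorem the matching factorization patterns would occur for a proportion of primes equal to their share of the group: A_5 (5T4) additionally contains elements of type 3+1+1 (20 of its 60 elements, about 33% of primes). None of the 23 primes tested shows any such pattern (for each of these groups the chance of that is below 10^-4), which rules them out. Hence G = D_5 (5T2), of order 10.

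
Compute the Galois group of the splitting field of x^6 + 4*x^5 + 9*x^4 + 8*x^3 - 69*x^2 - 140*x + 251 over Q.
The polynomial f is an irreducible sextic over Q, so G = Gal(f/Q) is one of the 16 transitive subgroups 6T1, ..., 6T16 of S_6. The discriminant of f is 564385546240000 = 23756800^2, a perfect square, so G is contained in A_6. The transitive groups of degree 6 contained in A_6 are: A_4 (6T4, order 12), S_4 (6T7, order 24), (C_3 x C_3) : C_4 (6T10, order 36), PSL(2,5) (6T12, order 60), A_6 (6T15, order 360). By Dedekind's theorem, for a prime p not dividing disc(f) the degrees of the irreducible factors of f mod p form the cycle type of an element of G. Factoring f modulo the 19 such primes p <= 79 (skipping 2, 5, 29, which divide the discriminant), each new pattern first appears at: mod 3: f = (x^2 + 2x + 2)(x^4 + 2x^3 + x + 1), pattern 4+2; mod 11: f = (x^3 + 6x^2 + 8x + 10)(x^3 + 9x^2 + 2x + 2), pattern 3+3; mod 19: f = (x + 15)(x + 17)(x^2 + 13x + 13)(x^2 + 16x + 11), pattern 2+2+1+1; mod 61: f = (x + 6)(x + 39)(x + 53)(x^3 + 28x^2 + 14x + 10), pattern 3+1+1+1. No other pattern occurs in this range, so the set of observed cycle types is {4+2, 3+3, 2+2+1+1, 3+1+1+1}. The candidates containing elements of all these cycle types are (C_3 x C_3) : C_4 (6T10) of order 36, A_6 (6T15) of order 360; the others are excluded. The observed types are precisely the cycle types that occur in (C_3 x C_3) : C_4 (6T10) (apart from the identity). Each of the other remaining candidates has further cycle types, and by the Chebotarev density theorem the matching factorization patterns would occur for a proportion of primes equal to their share of the group: A_6 (6T15) additionally contains elements of type 5+1 (144 of its 360 elements, about 40% of primes). None of the 19 primes tested shows any such pattern (for each of these groups the chance of that is below 10^-4), which rules them out. Hence G = (C_3 x C_3) : C_4 (6T10), of order 36.

(C_3 x C_3) : C_4, the transitive group 6T10 of order 36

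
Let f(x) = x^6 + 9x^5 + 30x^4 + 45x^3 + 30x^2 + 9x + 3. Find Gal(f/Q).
S_3, S_3 acting on 6 points

The polynomial f is an irreducible sextic over Q, so G = Gal(f/Q) is one of the 16 transitive subgroups 6T1, ..., 6T16 of S_6. The discriminant of f is -34992, which is not a perfect square, so G is not contained in A_6. The transitive groups of degree 6 not contained in A_6 are: C_6 (6T1, order 6), S_3 (6T2, order 6), D_6 (6T3, order 12), C_3 x S_3 (6T5, order 18), A_4 x C_2 (6T6, order 24), S_4 (6T8, order 24), S_3 x S_3 (6T9, order 36), S_4 x C_2 (6T11, order 48), (S_3 x S_3) : C_2 (6T13, order 72), PGL(2,5) (6T14, order 120), S_6 (6T16, order 720). By Dedekind's theorem, for a prime p not dividing disc(f) the degrees of the irreducible factors of f mod p form the cycle type of an element of G. Factoring f modulo the 23 such primes p <= 97 (skipping 2, 3, which divide the discriminant), each new pattern first appears at: mod 5: f = (x^2 + 2)(x^2 + x + 1)(x^2 + 3x + 4), pattern 2+2+2; mod 7: f = (x^3 + 5x + 5)(x^3 + 2x^2 + 4x + 2), pattern 3+3; mod 31: f = (x + 5)(x + 9)(x + 11)(x + 23)(x + 25)(x + 29), pattern 1+1+1+1+1+1. No other pattern occurs in this range, so the set of observed cycle types is {2+2+2, 3+3, 1+1+1+1+1+1}. The candidates containing elements of all these cycle types are C_6 (6T1) of order 6, S_3 (6T2) of order 6, D_6 (6T3) of order 12, C_3 x S_3 (6T5) of order 18, A_4 x C_2 (6T6) of order 24, S_4 (6T8) of order 24, S_3 x S_3 (6T9) of order 36, S_4 x C_2 (6T11) of order 48, (S_3 x S_3) : C_2 (6T13) of order 72, PGL(2,5) (6T14) of order 120, S_6 (6T16) of order 720; the others are excluded. The observed types are precisely the cycle types that occur in S_3 (6T2). Each of the other remaining candidates has further cycle types, and by the Chebotarev density theorem the matching factorization patterns would occur for a proportion of primes equal to their share of the group: C_6 (6T1) additionally contains elements of type 6 (2 of its 6 elements, about 33% of primes); D_6 (6T3) additionally contains elements of type 6, 2+2+1+1 (5 of its 12 elements, about 42% of primes); C_3 x S_3 (6T5) additionally contains elements of type 6, 3+1+1+1 (10 of its 18 elements, about 56% of primes); A_4 x C_2 (6T6) additionally contains elements of type 6, 2+2+1+1, 2+1+1+1+1 (14 of its 24 elements, about 58% of primes); S_4 (6T8) additionally contains elements of type 4+1+1, 2+2+1+1 (9 of its 24 elements, about 38% of primes); S_3 x S_3 (6T9) additionally contains elements of type 6, 3+1+1+1, 2+2+1+1 (25 of its 36 elements, about 69% of primes); S_4 x C_2 (6T11) additionally contains elements of type 6, 4+2, 4+1+1, 2+2+1+1, 2+1+1+1+1 (32 of its 48 elements, about 67% of primes); (S_3 x S_3) : C_2 (6T13) additionally contains elements of type 6, 4+2, 3+2+1, 3+1+1+1, 2+2+1+1, 2+1+1+1+1 (61 of its 72 elements, about 85% of primes); PGL(2,5) (6T14) additionally contains elements of type 6, 5+1, 4+1+1, 2+2+1+1 (89 of its 120 elements, about 74% of primes); S_6 (6T16) additionally contains elements of type 6, 5+1, 4+2, 4+1+1, 3+2+1, 3+1+1+1, 2+2+1+1, 2+1+1+1+1 (664 of its 720 elements, about 92% of primes). None of the 23 primes tested shows any such pattern (for each of these groups the chance of that is below 10^-4), which rules them out. Hence G = S_3 (6T2), of order 6.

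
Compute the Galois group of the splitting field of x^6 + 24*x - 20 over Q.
6T15: A_6

The polynomial f is an irreducible sextic over Q, so G = Gal(f/Q) is one of the 16 transitive subgroups 6T1, ..., 6T16 of S_6. The discriminant of f is 746496000000 = 864000^2, a perfect square, so G is contained in A_6. The transitive groups of degree 6 contained in A_6 are: A_4 (6T4, order 12), S_4 (6T7, order 24), (C_3 x C_3) : C_4 (6T10, order 36), PSL(2,5) (6T12, order 60), A_6 (6T15, order 360). By Dedekind's theorem, for a prime p not dividing disc(f) the degrees of the irreducible factors of f mod p form the cycle type of an element of G. Factoring f modulo the 6 such primes p <= 23 (skipping 2, 3, 5, which divide the discriminant), each new pattern first appears at: mod 7: f = (x + 3)(x^5 + 4x^4 + 2x^3 + x^2 + 4x + 5), pattern 5+1; mod 23: f = (x + 7)(x + 12)(x + 21)(x^3 + 6x^2 + 13x + 16), pattern 3+1+1+1. No other pattern occurs in this range, so the set of observed cycle types is {5+1, 3+1+1+1}. Among the candidates above, the only group containing elements of all these cycle types is A_6 (6T15) — each of A_4 (6T4), S_4 (6T7), (C_3 x C_3) : C_4 (6T10), PSL(2,5) (6T12) lacks at least one of them. Hence G = A_6 (6T15), of order 360.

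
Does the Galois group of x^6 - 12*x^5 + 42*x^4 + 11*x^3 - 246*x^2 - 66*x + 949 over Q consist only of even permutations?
The polynomial is irreducible of degree 6 over Q. Its discriminant is -152796047606667, which is not a perfect square. A Galois group lies in the alternating group exactly when the discriminant is a square in Q, so the Galois group (C_3 x S_3) is not contained in A_6.

No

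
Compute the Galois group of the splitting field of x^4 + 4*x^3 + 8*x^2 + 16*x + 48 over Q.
A_4, the alternating group on 4 letters

The polynomial is an irreducible quartic over Q and its discriminant is 12845056 = 3584^2, a perfect square, so the Galois group is contained in A_4. The resolvent cubic y^3 - 8*y^2 - 128*y + 512 is irreducible over Q. An irreducible resolvent with square discriminant gives A_4.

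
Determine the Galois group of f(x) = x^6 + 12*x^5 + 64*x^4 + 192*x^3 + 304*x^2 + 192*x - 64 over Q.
The polynomial f is an irreducible sextic over Q, so G = Gal(f/Q) is one of the 16 transitive subgroups 6T1, ..., 6T16 of S_6. The discriminant of f is 164995463643136 = 12845056^2, a perfect square, so G is contained in A_6. The transitive groups of degree 6 contained in A_6 are: A_4 (6T4, order 12), S_4 (6T7, order 24), (C_3 x C_3) : C_4 (6T10, order 36), PSL(2,5) (6T12, order 60), A_6 (6T15, order 360). By Dedekind's theorem, for a prime p not dividing disc(f) the degrees of the irreducible factors of f mod p form the cycle type of an element of G. Factoring f modulo the 33 such primes p <= 149 (skipping 2, 7, which divide the discriminant), each new pattern first appears at: mod 3: f = (x^3 + 2x + 1)(x^3 + 2x + 2), pattern 3+3; mod 13: f = (x + 1)(x + 3)(x^2 + 4x + 2)(x^2 + 4x + 11), pattern 2+2+1+1. No other pattern occurs in this range, so the set of observed cycle types is {3+3, 2+2+1+1}. The candidates containing elements of all these cycle types are A_4 (6T4) of order 12, S_4 (6T7) of order 24, (C_3 x C_3) : C_4 (6T10) of order 36, PSL(2,5) (6T12) of order 60, A_6 (6T15) of order 360; the others are excluded. The observed types are precisely the cycle types that occur in A_4 (6T4) (apart from the identity). Each of the other remaining candidates has further cycle types, and by the Chebotarev density theorem the matching factorization patterns would occur for a proportion of primes equal to their share of the group: S_4 (6T7) additionally contains elements of type 4+2 (6 of its 24 elements, about 25% of primes); (C_3 x C_3) : C_4 (6T10) additionally contains elements of type 4+2, 3+1+1+1 (22 of its 36 elements, about 61% of primes); PSL(2,5) (6T12) additionally contains elements of type 5+1 (24 of its 60 elements, about 40% of primes); A_6 (6T15) additionally contains elements of type 5+1, 4+2, 3+1+1+1 (274 of its 360 elements, about 76% of primes). None of the 33 primes tested shows any such pattern (for each of these groups the chance of that is below 10^-4), which rules them out. Hence G = A_4 (6T4), of order 12.

A_4 (also written A4)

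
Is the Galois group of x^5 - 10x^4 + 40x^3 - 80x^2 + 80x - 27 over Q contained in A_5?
No

The polynomial is irreducible of degree 5 over Q. Its discriminant is 1953125, which is not a perfect square. A Galois group lies in the alternating group exactly when the discriminant is a square in Q, so the Galois group (F_20) is not contained in A_5.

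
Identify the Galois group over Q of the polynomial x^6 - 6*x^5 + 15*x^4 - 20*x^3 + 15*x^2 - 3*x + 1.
6T13: (S_3 x S_3) : C_2

The polynomial f is an irreducible sextic over Q, so G = Gal(f/Q) is one of the 16 transitive subgroups 6T1, ..., 6T16 of S_6. The discriminant of f is -9059283, which is not a perfect square, so G is not contained in A_6. The transitive groups of degree 6 not contained in A_6 are: C_6 (6T1, order 6), S_3 (6T2, order 6), D_6 (6T3, order 12), C_3 x S_3 (6T5, order 18), A_4 x C_2 (6T6, order 24), S_4 (6T8, order 24), S_3 x S_3 (6T9, order 36), S_4 x C_2 (6T11, order 48), (S_3 x S_3) : C_2 (6T13, order 72), PGL(2,5) (6T14, order 120), S_6 (6T16, order 720). By Dedekind's theorem, for a prime p not dividing disc(f) the degrees of the irreducible factors of f mod p form the cycle type of an element of G. Factoring f modulo the 28 such primes p <= 127 (skipping 3, 17, 43, which divide the discriminant), each new pattern first appears at: mod 2: f = (x^6 + x^4 + x^2 + x + 1), pattern 6; mod 7: f = (x + 5)(x^2 + x + 4)(x^3 + 2x^2 + x + 6), pattern 3+2+1; mod 11: f = (x^2 + 1)(x^4 + 5x^3 + 3x^2 + 8x + 1), pattern 4+2; mod 13: f = (x + 4)(x + 9)(x^2 + 8x + 10)(x^2 + 12x + 3), pattern 2+2+1+1; mod 61: f = (x + 1)(x + 3)(x + 9)(x + 20)(x^2 + 22x + 27), pattern 2+1+1+1+1; mod 97: f = (x + 9)(x + 11)(x + 48)(x^3 + 23x^2 + 11x + 96), pattern 3+1+1+1; mod 113: f = (x^2 + 2x + 7)(x^2 + 43x + 61)(x^2 + 62x + 9), pattern 2+2+2; mod 127: f = (x^3 + 36x^2 + 70x + 126)(x^3 + 85x^2 + 60x + 126), pattern 3+3. No other pattern occurs in this range, so the set of observed cycle types is {6, 3+2+1, 4+2, 2+2+1+1, 2+1+1+1+1, 3+1+1+1, 2+2+2, 3+3}. The candidates containing elements of all these cycle types are (S_3 x S_3) : C_2 (6T13) of order 72, S_6 (6T16) of order 720; the others are excluded. The observed types are precisely the cycle types that occur in (S_3 x S_3) : C_2 (6T13) (apart from the identity). Each of the other remaining candidates has further cycle types, and by the Chebotarev density theorem the matching factorization patterns would occur for a proportion of primes equal to their share of the group: S_6 (6T16) additionally contains elements of type 5+1, 4+1+1 (234 of its 720 elements, about 32% of primes). None of the 28 primes tested shows any such pattern (for each of these groups the chance of that is below 10^-4), which rules them out. Hence G = (S_3 x S_3) : C_2 (6T13), of order 72.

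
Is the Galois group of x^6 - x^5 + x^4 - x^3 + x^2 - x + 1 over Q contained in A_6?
The polynomial is irreducible of degree 6 over Q. Its discriminant is -16807, which is not a perfect square. A Galois group lies in the alternating group exactly when the discriminant is a square in Q, so the Galois group (C_6) is not contained in A_6.

No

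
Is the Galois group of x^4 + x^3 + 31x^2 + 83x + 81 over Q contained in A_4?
No

The polynomial is irreducible of degree 4 over Q. Its discriminant is 636365581, which is not a perfect square. A Galois group lies in the alternating group exactly when the discriminant is a square in Q, so the Galois group (S_4) is not contained in A_4.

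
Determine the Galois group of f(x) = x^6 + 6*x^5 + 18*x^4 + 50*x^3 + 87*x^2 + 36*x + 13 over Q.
PGL(2,5) (order 120)

The polynomial f is an irreducible sextic over Q, so G = Gal(f/Q) is one of the 16 transitive subgroups 6T1, ..., 6T16 of S_6. The discriminant of f is -28010528989632, which is not a perfect square, so G is not contained in A_6. The transitive groups of degree 6 not contained in A_6 are: C_6 (6T1, order 6), S_3 (6T2, order 6), D_6 (6T3, order 12), C_3 x S_3 (6T5, order 18), A_4 x C_2 (6T6, order 24), S_4 (6T8, order 24), S_3 x S_3 (6T9, order 36), S_4 x C_2 (6T11, order 48), (S_3 x S_3) : C_2 (6T13, order 72), PGL(2,5) (6T14, order 120), S_6 (6T16, order 720). By Dedekind's theorem, for a prime p not dividing disc(f) the degrees of the irreducible factors of f mod p form the cycle type of an element of G. Factoring f modulo the 21 such primes p <= 89 (skipping 2, 3, 7, which divide the discriminant), each new pattern first appears at: mod 5: f = (x^6 + x^5 + 3x^4 + 2x^2 + x + 3), pattern 6; mod 11: f = (x + 5)(x^5 + x^4 + 2x^3 + 7x^2 + 8x + 7), pattern 5+1; mod 13: f = (x)(x + 6)(x^4 + 5x^2 + 7x + 6), pattern 4+1+1; mod 23: f = (x + 4)(x + 17)(x^2 + x + 9)(x^2 + 7x + 19), pattern 2+2+1+1; mod 43: f = (x^3 + 3x^2 + 3x + 32)(x^3 + 3x^2 + 6x + 34), pattern 3+3; mod 61: f = (x^2 + 30x + 35)(x^2 + 48x + 6)(x^2 + 50x + 5), pattern 2+2+2. No other pattern occurs in this range, so the set of observed cycle types is {6, 5+1, 4+1+1, 2+2+1+1, 3+3, 2+2+2}. The candidates containing elements of all these cycle types are PGL(2,5) (6T14) of order 120, S_6 (6T16) of order 720; the others are excluded. The observed types are precisely the cycle types that occur in PGL(2,5) (6T14) (apart from the identity). Each of the other remaining candidates has further cycle types, and by the Chebotarev density theorem the matching factorization patterns would occur for a proportion of primes equal to their share of the group: S_6 (6T16) additionally contains elements of type 4+2, 3+2+1, 3+1+1+1, 2+1+1+1+1 (265 of its 720 elements, about 37% of primes). None of the 21 primes tested shows any such pattern (for each of these groups the chance of that is below 10^-4), which rules them out. Hence G = PGL(2,5) (6T14), of order 120.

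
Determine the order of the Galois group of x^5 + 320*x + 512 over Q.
60

The degree of the splitting field over Q equals the order of the Galois group, so first determine the group. The polynomial f is an irreducible quintic over Q, so G = Gal(f/Q) is a transitive subgroup of S_5: one of C_5 (5T1, order 5), D_5 (5T2, order 10), F_20 (5T3, order 20), A_5 (5T4, order 60) or S_5 (5T5, order 120). The discriminant of f is 1073741824000000 = 32768000^2, a perfect square, so G is contained in A_5. The transitive groups of degree 5 contained in A_5 are: C_5 (5T1, order 5), D_5 (5T2, order 10), A_5 (5T4, order 60). By Dedekind's theorem, for a prime p not dividing disc(f) the degrees of the irreducible factors of f mod p form the cycle type of an element of G. Factoring f modulo the 2 such primes p <= 7 (skipping 2, 5, which divide the discriminant), each new pattern first appears at: mod 3: f = (x^5 + 2x + 2), pattern 5; mod 7: f = (x + 4)(x + 6)(x^3 + 4x^2 + 6x + 5), pattern 3+1+1. No other pattern occurs in this range, so the set of observed cycle types is {5, 3+1+1}. Among the candidates above, the only group containing elements of all these cycle types is A_5 (5T4) — each of C_5 (5T1), D_5 (5T2) lacks at least one of them. Hence G = A_5 (5T4), of order 60. The Galois group A_5 (5T4) has order 60, so the splitting field has degree 60 over Q.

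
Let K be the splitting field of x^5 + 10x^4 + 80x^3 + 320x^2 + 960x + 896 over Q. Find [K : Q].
The degree of the splitting field over Q equals the order of the Galois group, so first determine the group. The polynomial f is an irreducible quintic over Q, so G = Gal(f/Q) is a transitive subgroup of S_5: one of C_5 (5T1, order 5), D_5 (5T2, order 10), F_20 (5T3, order 20), A_5 (5T4, order 60) or S_5 (5T5, order 120). The discriminant of f is 67108864000000 = 8192000^2, a perfect square, so G is contained in A_5. The transitive groups of degree 5 contained in A_5 are: C_5 (5T1, order 5), D_5 (5T2, order 10), A_5 (5T4, order 60). By Dedekind's theorem, for a prime p not dividing disc(f) the degrees of the irreducible factors of f mod p form the cycle type of an element of G. Factoring f modulo the 2 such primes p <= 7 (skipping 2, 5, which divide the discriminant), each new pattern first appears at: mod 3: f = (x^5 + x^4 + 2x^3 + 2x^2 + 2), pattern 5; mod 7: f = (x)(x + 5)(x^3 + 5x^2 + 6x + 3), pattern 3+1+1. No other pattern occurs in this range, so the set of observed cycle types is {5, 3+1+1}. Among the candidates above, the only group containing elements of all these cycle types is A_5 (5T4) — each of C_5 (5T1), D_5 (5T2) lacks at least one of them. Hence G = A_5 (5T4), of order 60. The Galois group A_5 (5T4) has order 60, so the splitting field has degree 60 over Q.

60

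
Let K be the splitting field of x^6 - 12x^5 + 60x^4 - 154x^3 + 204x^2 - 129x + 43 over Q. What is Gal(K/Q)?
The polynomial f is an irreducible sextic over Q, so G = Gal(f/Q) is one of the 16 transitive subgroups 6T1, ..., 6T16 of S_6. The discriminant of f is -6604217307, which is not a perfect square, so G is not contained in A_6. The transitive groups of degree 6 not contained in A_6 are: C_6 (6T1, order 6), S_3 (6T2, order 6), D_6 (6T3, order 12), C_3 x S_3 (6T5, order 18), A_4 x C_2 (6T6, order 24), S_4 (6T8, order 24), S_3 x S_3 (6T9, order 36), S_4 x C_2 (6T11, order 48), (S_3 x S_3) : C_2 (6T13, order 72), PGL(2,5) (6T14, order 120), S_6 (6T16, order 720). By Dedekind's theorem, for a prime p not dividing disc(f) the degrees of the irreducible factors of f mod p form the cycle type of an element of G. Factoring f modulo the 28 such primes p <= 127 (skipping 3, 17, 43, which divide the discriminant), each new pattern first appears at: mod 2: f = (x^6 + x + 1), pattern 6; mod 7: f = (x + 4)(x^2 + 6x + 6)(x^3 + 6x^2 + 5x + 5), pattern 3+2+1; mod 11: f = (x^2 + 7x + 8)(x^4 + 3x^3 + 9x^2 + x + 4), pattern 4+2; mod 13: f = (x + 2)(x + 12)(x^2 + x + 3)(x^2 + 12x + 8), pattern 2+2+1+1; mod 61: f = (x + 20)(x + 43)(x + 45)(x + 55)(x^2 + 8x + 40), pattern 2+1+1+1+1; mod 97: f = (x + 22)(x + 48)(x + 92)(x^3 + 20x^2 + 91x + 29), pattern 3+1+1+1; mod 113: f = (x^2 + 96)(x^2 + 102x + 82)(x^2 + 112x + 97), pattern 2+2+2; mod 127: f = (x^3 + 33x^2 + 40x + 101)(x^3 + 82x^2 + 108x + 13), pattern 3+3. No other pattern occurs in this range, so the set of observed cycle types is {6, 3+2+1, 4+2, 2+2+1+1, 2+1+1+1+1, 3+1+1+1, 2+2+2, 3+3}. The candidates containing elements of all these cycle types are (S_3 x S_3) : C_2 (6T13) of order 72, S_6 (6T16) of order 720; the others are excluded. The observed types are precisely the cycle types that occur in (S_3 x S_3) : C_2 (6T13) (apart from the identity). Each of the other remaining candidates has further cycle types, and by the Chebotarev density theorem the matching factorization patterns would occur for a proportion of primes equal to their share of the group: S_6 (6T16) additionally contains elements of type 5+1, 4+1+1 (234 of its 720 elements, about 32% of primes). None of the 28 primes tested shows any such pattern (for each of these groups the chance of that is below 10^-4), which rules them out. Hence G = (S_3 x S_3) : C_2 (6T13), of order 72.

(S_3 x S_3) : C_2, the group 6T13 of order 72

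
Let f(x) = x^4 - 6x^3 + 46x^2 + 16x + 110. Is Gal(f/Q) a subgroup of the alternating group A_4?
The polynomial is irreducible of degree 4 over Q. Its discriminant is 7641557056 = 87416^2, a perfect square. A Galois group lies in the alternating group exactly when the discriminant is a square in Q, so the Galois group (A_4) is contained in A_4.

Yes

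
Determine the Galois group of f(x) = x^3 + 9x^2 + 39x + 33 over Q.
The polynomial is an irreducible cubic over Q and its discriminant is -31212, which is not a perfect square. For an irreducible cubic, a non-square discriminant gives Galois group S_3.

S_3, the symmetric group on 3 letters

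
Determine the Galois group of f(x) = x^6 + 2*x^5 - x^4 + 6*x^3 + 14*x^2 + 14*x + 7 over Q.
The polynomial f is an irreducible sextic over Q, so G = Gal(f/Q) is one of the 16 transitive subgroups 6T1, ..., 6T16 of S_6. The discriminant of f is 13191900736 = 114856^2, a perfect square, so G is contained in A_6. The transitive groups of degree 6 contained in A_6 are: A_4 (6T4, order 12), S_4 (6T7, order 24), (C_3 x C_3) : C_4 (6T10, order 36), PSL(2,5) (6T12, order 60), A_6 (6T15, order 360). By Dedekind's theorem, for a prime p not dividing disc(f) the degrees of the irreducible factors of f mod p form the cycle type of an element of G. Factoring f modulo the 33 such primes p <= 149 (skipping 2, 7, which divide the discriminant), each new pattern first appears at: mod 3: f = (x^3 + 2x + 1)(x^3 + 2x^2 + 1), pattern 3+3; mod 13: f = (x + 3)(x + 7)(x^2 + 6x + 7)(x^2 + 12x + 5), pattern 2+2+1+1. No other pattern occurs in this range, so the set of observed cycle types is {3+3, 2+2+1+1}. The candidates containing elements of all these cycle types are A_4 (6T4) of order 12, S_4 (6T7) of order 24, (C_3 x C_3) : C_4 (6T10) of order 36, PSL(2,5) (6T12) of order 60, A_6 (6T15) of order 360; the others are excluded. The observed types are precisely the cycle types that occur in A_4 (6T4) (apart from the identity). Each of the other remaining candidates has further cycle types, and by the Chebotarev density theorem the matching factorization patterns would occur for a proportion of primes equal to their share of the group: S_4 (6T7) additionally contains elements of type 4+2 (6 of its 24 elements, about 25% of primes); (C_3 x C_3) : C_4 (6T10) additionally contains elements of type 4+2, 3+1+1+1 (22 of its 36 elements, about 61% of primes); PSL(2,5) (6T12) additionally contains elements of type 5+1 (24 of its 60 elements, about 40% of primes); A_6 (6T15) additionally contains elements of type 5+1, 4+2, 3+1+1+1 (274 of its 360 elements, about 76% of primes). None of the 33 primes tested shows any such pattern (for each of these groups the chance of that is below 10^-4), which rules them out. Hence G = A_4 (6T4), of order 12.

A_4, A_4 acting on 6 points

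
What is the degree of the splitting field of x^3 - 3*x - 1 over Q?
3

The degree of the splitting field over Q equals the order of the Galois group, so first determine the group. The polynomial is an irreducible cubic over Q and its discriminant is 81 = 9^2, a perfect square. For an irreducible cubic, a square discriminant forces the Galois group to be A_3, the cyclic group of order 3. The Galois group C_3 (3T1) has order 3, so the splitting field has degree 3 over Q.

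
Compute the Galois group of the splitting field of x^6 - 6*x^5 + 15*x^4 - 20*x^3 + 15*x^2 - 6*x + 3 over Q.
The polynomial f is an irreducible sextic over Q, so G = Gal(f/Q) is one of the 16 transitive subgroups 6T1, ..., 6T16 of S_6. The discriminant of f is -1492992, which is not a perfect square, so G is not contained in A_6. The transitive groups of degree 6 not contained in A_6 are: C_6 (6T1, order 6), S_3 (6T2, order 6), D_6 (6T3, order 12), C_3 x S_3 (6T5, order 18), A_4 x C_2 (6T6, order 24), S_4 (6T8, order 24), S_3 x S_3 (6T9, order 36), S_4 x C_2 (6T11, order 48), (S_3 x S_3) : C_2 (6T13, order 72), PGL(2,5) (6T14, order 120), S_6 (6T16, order 720). By Dedekind's theorem, for a prime p not dividing disc(f) the degrees of the irreducible factors of f mod p form the cycle type of an element of G. Factoring f modulo the 79 such primes p <= 419 (skipping 2, 3, which divide the discriminant), each new pattern first appears at: mod 5: f = (x^2 + 2)(x^2 + x + 1)(x^2 + 3x + 4), pattern 2+2+2; mod 7: f = (x^6 + x^5 + x^4 + x^3 + x^2 + x + 3), pattern 6; mod 11: f = (x + 1)(x + 8)(x^2 + 3)(x^2 + 7x + 7), pattern 2+2+1+1; mod 19: f = (x^3 + 16x^2 + 3x + 5)(x^3 + 16x^2 + 3x + 12), pattern 3+3; mod 43: f = (x + 2)(x + 17)(x + 20)(x + 21)(x + 24)(x + 39), pattern 1+1+1+1+1+1. No other pattern occurs in this range, so the set of observed cycle types is {2+2+2, 6, 2+2+1+1, 3+3, 1+1+1+1+1+1}. The candidates containing elements of all these cycle types are D_6 (6T3) of order 12, A_4 x C_2 (6T6) of order 24, S_3 x S_3 (6T9) of order 36, S_4 x C_2 (6T11) of order 48, (S_3 x S_3) : C_2 (6T13) of order 72, PGL(2,5) (6T14) of order 120, S_6 (6T16) of order 720; the others are excluded. The observed types are precisely the cycle types that occur in D_6 (6T3). Each of the other remaining candidates has further cycle types, and by the Chebotarev density theorem the matching factorization patterns would occur for a proportion of primes equal to their share of the group: A_4 x C_2 (6T6) additionally contains elements of type 2+1+1+1+1 (3 of its 24 elements, about 12% of primes); S_3 x S_3 (6T9) additionally contains elements of type 3+1+1+1 (4 of its 36 elements, about 11% of primes); S_4 x C_2 (6T11) additionally contains elements of type 4+2, 4+1+1, 2+1+1+1+1 (15 of its 48 elements, about 31% of primes); (S_3 x S_3) : C_2 (6T13) additionally contains elements of type 4+2, 3+2+1, 3+1+1+1, 2+1+1+1+1 (40 of its 72 elements, about 56% of primes); PGL(2,5) (6T14) additionally contains elements of type 5+1, 4+1+1 (54 of its 120 elements, about 45% of primes); S_6 (6T16) additionally contains elements of type 5+1, 4+2, 4+1+1, 3+2+1, 3+1+1+1, 2+1+1+1+1 (499 of its 720 elements, about 69% of primes). None of the 79 primes tested shows any such pattern (for each of these groups the chance of that is below 10^-4), which rules them out. Hence G = D_6 (6T3), of order 12.

D_6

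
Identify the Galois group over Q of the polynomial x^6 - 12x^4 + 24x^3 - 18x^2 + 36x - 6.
The polynomial f is an irreducible sextic over Q, so G = Gal(f/Q) is one of the 16 transitive subgroups 6T1, ..., 6T16 of S_6. The discriminant of f is 32289945753600, which is not a perfect square, so G is not contained in A_6. The transitive groups of degree 6 not contained in A_6 are: C_6 (6T1, order 6), S_3 (6T2, order 6), D_6 (6T3, order 12), C_3 x S_3 (6T5, order 18), A_4 x C_2 (6T6, order 24), S_4 (6T8, order 24), S_3 x S_3 (6T9, order 36), S_4 x C_2 (6T11, order 48), (S_3 x S_3) : C_2 (6T13, order 72), PGL(2,5) (6T14, order 120), S_6 (6T16, order 720). By Dedekind's theorem, for a prime p not dividing disc(f) the degrees of the irreducible factors of f mod p form the cycle type of an element of G. Factoring f modulo the 14 such primes p <= 59 (skipping 2, 3, 5, which divide the discriminant), each new pattern first appears at: mod 7: f = (x^6 + 2x^4 + 3x^3 + 3x^2 + x + 1), pattern 6; mod 19: f = (x + 1)(x + 4)(x + 14)(x^3 + 9x + 6), pattern 3+1+1+1; mod 23: f = (x + 7)(x + 20)(x^2 + 3x + 16)(x^2 + 16x + 7), pattern 2+2+1+1; mod 31: f = (x^2 + 15x + 30)(x^2 + 22x + 2)(x^2 + 25x + 3), pattern 2+2+2; mod 43: f = (x^3 + 15x + 20)(x^3 + 16x + 4), pattern 3+3. No other pattern occurs in this range, so the set of observed cycle types is {6, 3+1+1+1, 2+2+1+1, 2+2+2, 3+3}. The candidates containing elements of all these cycle types are S_3 x S_3 (6T9) of order 36, (S_3 x S_3) : C_2 (6T13) of order 72, S_6 (6T16) of order 720; the others are excluded. The observed types are precisely the cycle types that occur in S_3 x S_3 (6T9) (apart from the identity). Each of the other remaining candidates has further cycle types, and by the Chebotarev density theorem the matching factorization patterns would occur for a proportion of primes equal to their share of the group: (S_3 x S_3) : C_2 (6T13) additionally contains elements of type 4+2, 3+2+1, 2+1+1+1+1 (36 of its 72 elements, about 50% of primes); S_6 (6T16) additionally contains elements of type 5+1, 4+2, 4+1+1, 3+2+1, 2+1+1+1+1 (459 of its 720 elements, about 64% of primes). None of the 14 primes tested shows any such pattern (for each of these groups the chance of that is below 10^-4), which rules them out. Hence G = S_3 x S_3 (6T9), of order 36.

S_3 x S_3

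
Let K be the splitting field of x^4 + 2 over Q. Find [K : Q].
The degree of the splitting field over Q equals the order of the Galois group, so first determine the group. The polynomial is an irreducible quartic over Q and its discriminant is 2048, which is not a perfect square, so the Galois group is not contained in A_4. The resolvent cubic y^3 - 8*y has exactly one rational root, so the Galois group is C_4 or D_4. The quartic remains irreducible over Q(sqrt(disc)), so the group is D_4. The Galois group D_4 (4T3) has order 8, so the splitting field has degree 8 over Q.

8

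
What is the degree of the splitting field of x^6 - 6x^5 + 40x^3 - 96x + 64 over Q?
The degree of the splitting field over Q equals the order of the Galois group, so first determine the group. The polynomial f is an irreducible sextic over Q, so G = Gal(f/Q) is one of the 16 transitive subgroups 6T1, ..., 6T16 of S_6. The discriminant of f is -37572373905408, which is not a perfect square, so G is not contained in A_6. The transitive groups of degree 6 not contained in A_6 are: C_6 (6T1, order 6), S_3 (6T2, order 6), D_6 (6T3, order 12), C_3 x S_3 (6T5, order 18), A_4 x C_2 (6T6, order 24), S_4 (6T8, order 24), S_3 x S_3 (6T9, order 36), S_4 x C_2 (6T11, order 48), (S_3 x S_3) : C_2 (6T13, order 72), PGL(2,5) (6T14, order 120), S_6 (6T16, order 720). By Dedekind's theorem, for a prime p not dividing disc(f) the degrees of the irreducible factors of f mod p form the cycle type of an element of G. Factoring f modulo the 23 such primes p <= 97 (skipping 2, 3, which divide the discriminant), each new pattern first appears at: mod 5: f = (x^2 + 2x + 4)(x^2 + 3x + 3)(x^2 + 4x + 2), pattern 2+2+2; mod 7: f = (x^3 + 2x^2 + 5x + 1)(x^3 + 6x^2 + 4x + 1), pattern 3+3; mod 31: f = (x + 6)(x + 11)(x + 14)(x + 15)(x + 18)(x + 23), pattern 1+1+1+1+1+1. No other pattern occurs in this range, so the set of observed cycle types is {2+2+2, 3+3, 1+1+1+1+1+1}. The candidates containing elements of all these cycle types are C_6 (6T1) of order 6, S_3 (6T2) of order 6, D_6 (6T3) of order 12, C_3 x S_3 (6T5) of order 18, A_4 x C_2 (6T6) of order 24, S_4 (6T8) of order 24, S_3 x S_3 (6T9) of order 36, S_4 x C_2 (6T11) of order 48, (S_3 x S_3) : C_2 (6T13) of order 72, PGL(2,5) (6T14) of order 120, S_6 (6T16) of order 720; the others are excluded. The observed types are precisely the cycle types that occur in S_3 (6T2). Each of the other remaining candidates has further cycle types, and by the Chebotarev density theorem the matching factorization patterns would occur for a proportion of primes equal to their share of the group: C_6 (6T1) additionally contains elements of type 6 (2 of its 6 elements, about 33% of primes); D_6 (6T3) additionally contains elements of type 6, 2+2+1+1 (5 of its 12 elements, about 42% of primes); C_3 x S_3 (6T5) additionally contains elements of type 6, 3+1+1+1 (10 of its 18 elements, about 56% of primes); A_4 x C_2 (6T6) additionally contains elements of type 6, 2+2+1+1, 2+1+1+1+1 (14 of its 24 elements, about 58% of primes); S_4 (6T8) additionally contains elements of type 4+1+1, 2+2+1+1 (9 of its 24 elements, about 38% of primes); S_3 x S_3 (6T9) additionally contains elements of type 6, 3+1+1+1, 2+2+1+1 (25 of its 36 elements, about 69% of primes); S_4 x C_2 (6T11) additionally contains elements of type 6, 4+2, 4+1+1, 2+2+1+1, 2+1+1+1+1 (32 of its 48 elements, about 67% of primes); (S_3 x S_3) : C_2 (6T13) additionally contains elements of type 6, 4+2, 3+2+1, 3+1+1+1, 2+2+1+1, 2+1+1+1+1 (61 of its 72 elements, about 85% of primes); PGL(2,5) (6T14) additionally contains elements of type 6, 5+1, 4+1+1, 2+2+1+1 (89 of its 120 elements, about 74% of primes); S_6 (6T16) additionally contains elements of type 6, 5+1, 4+2, 4+1+1, 3+2+1, 3+1+1+1, 2+2+1+1, 2+1+1+1+1 (664 of its 720 elements, about 92% of primes). None of the 23 primes tested shows any such pattern (for each of these groups the chance of that is below 10^-4), which rules them out. Hence G = S_3 (6T2), of order 6. The Galois group S_3 (6T2) has order 6, so the splitting field has degree 6 over Q.

6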